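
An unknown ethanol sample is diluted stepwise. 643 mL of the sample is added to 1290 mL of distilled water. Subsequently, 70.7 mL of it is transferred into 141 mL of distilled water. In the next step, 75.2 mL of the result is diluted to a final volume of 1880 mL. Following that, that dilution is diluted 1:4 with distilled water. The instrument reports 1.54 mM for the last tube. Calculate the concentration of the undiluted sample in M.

1.39 M

Overall dilution factor = 3.006 × 2.994 × 25 × 4 = 900.
Original = 1.54 mM × 900 = 1386 mM = 1.39 M.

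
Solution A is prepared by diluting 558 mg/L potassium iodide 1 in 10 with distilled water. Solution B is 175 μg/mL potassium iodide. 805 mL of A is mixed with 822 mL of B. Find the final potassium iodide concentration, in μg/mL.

C_A = 558 mg/L / 10 = 55.8 mg/L.
C_B = 175 μg/mL = 175 mg/L.
C_mix = (C_A·V_A + C_B·V_B)/(V_A + V_B) = (55.8×805 + 175×822) / 1627 = 116 mg/L = 116 μg/mL.

116 μg/mL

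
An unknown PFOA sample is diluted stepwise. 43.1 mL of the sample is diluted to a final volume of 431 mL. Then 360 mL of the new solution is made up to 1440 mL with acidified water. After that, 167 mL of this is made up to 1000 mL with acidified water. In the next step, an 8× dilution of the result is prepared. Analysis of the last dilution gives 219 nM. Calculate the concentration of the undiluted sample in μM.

Overall dilution factor = 10 × 4 × 5.988 × 8 = 1916.
Original = 219 nM × 1916 = 4.20 × 10⁵ nM = 420 μM.

420 μM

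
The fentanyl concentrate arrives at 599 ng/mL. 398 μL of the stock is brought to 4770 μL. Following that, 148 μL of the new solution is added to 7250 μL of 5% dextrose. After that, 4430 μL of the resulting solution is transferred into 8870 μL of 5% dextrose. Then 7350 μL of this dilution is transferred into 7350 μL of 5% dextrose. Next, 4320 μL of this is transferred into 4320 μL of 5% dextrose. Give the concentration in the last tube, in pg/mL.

Overall dilution factor = 11.98 × 49.99 × 3.002 × 2 × 2 = 7194.
599 ng/mL / 7194 = 0.0833 ng/mL = 83.3 pg/mL.

83.3 pg/mL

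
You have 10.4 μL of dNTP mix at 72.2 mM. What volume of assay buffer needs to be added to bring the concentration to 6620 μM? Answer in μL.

6620 μM = 6.62 mM.
V₂ = C₁V₁/C₂ = 72.2 × 10.4 / 6.62 = 113 μL.
Diluent to add = V₂ − V₁ = 113 − 10.4 = 103 μL.

103 μL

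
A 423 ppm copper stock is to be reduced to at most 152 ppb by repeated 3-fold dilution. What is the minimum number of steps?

8

Need 3ⁿ ≥ 2783, so n ≥ log(2783)/log(3) = 7.22.
Minimum whole steps: n = 8.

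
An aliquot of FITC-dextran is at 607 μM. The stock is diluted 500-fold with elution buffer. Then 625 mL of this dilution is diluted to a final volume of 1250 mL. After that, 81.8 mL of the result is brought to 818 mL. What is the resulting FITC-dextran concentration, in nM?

60.7 nM

Overall dilution factor = 500 × 2 × 10 = 1.00 × 10⁴.
607 μM / 1.00 × 10⁴ = 0.0607 μM = 60.7 nM.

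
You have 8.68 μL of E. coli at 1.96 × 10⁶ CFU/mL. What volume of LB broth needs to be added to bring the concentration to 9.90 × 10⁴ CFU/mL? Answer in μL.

163 μL

V₂ = C₁V₁/C₂ = 1.96 × 10⁶ × 8.68 / 9.90 × 10⁴ = 172 μL.
Diluent to add = V₂ − V₁ = 172 − 8.68 = 163 μL.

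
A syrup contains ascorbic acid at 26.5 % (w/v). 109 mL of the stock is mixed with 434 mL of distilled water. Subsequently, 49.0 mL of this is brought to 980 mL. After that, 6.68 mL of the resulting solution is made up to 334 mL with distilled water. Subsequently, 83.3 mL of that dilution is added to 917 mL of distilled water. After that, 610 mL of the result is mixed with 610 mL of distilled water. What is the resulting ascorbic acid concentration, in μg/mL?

Overall dilution factor = 4.982 × 20 × 50 × 12.01 × 2 = 1.20 × 10⁵.
26.5 % (w/v) / 1.20 × 10⁵ = 2.21 × 10⁻⁴ % (w/v) = 2.21 μg/mL.

2.21 μg/mL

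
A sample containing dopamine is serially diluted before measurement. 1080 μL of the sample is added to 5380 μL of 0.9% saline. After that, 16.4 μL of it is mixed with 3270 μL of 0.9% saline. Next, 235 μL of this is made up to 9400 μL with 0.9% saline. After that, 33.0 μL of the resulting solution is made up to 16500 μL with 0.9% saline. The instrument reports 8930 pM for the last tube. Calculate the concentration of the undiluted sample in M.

Overall dilution factor = 5.981 × 200.4 × 40 × 500 = 2.40 × 10⁷.
Original = 8930 pM × 2.40 × 10⁷ = 2.14 × 10¹¹ pM = 0.214 M.

0.214 M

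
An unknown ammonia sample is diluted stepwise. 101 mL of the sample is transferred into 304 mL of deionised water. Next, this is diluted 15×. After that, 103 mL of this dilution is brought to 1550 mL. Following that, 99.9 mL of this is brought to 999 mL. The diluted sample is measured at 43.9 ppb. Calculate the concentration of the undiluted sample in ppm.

Overall dilution factor = 4.010 × 15 × 15.05 × 10 = 9051.
Original = 43.9 ppb × 9051 = 3.97 × 10⁵ ppb = 397 ppm.

397 ppm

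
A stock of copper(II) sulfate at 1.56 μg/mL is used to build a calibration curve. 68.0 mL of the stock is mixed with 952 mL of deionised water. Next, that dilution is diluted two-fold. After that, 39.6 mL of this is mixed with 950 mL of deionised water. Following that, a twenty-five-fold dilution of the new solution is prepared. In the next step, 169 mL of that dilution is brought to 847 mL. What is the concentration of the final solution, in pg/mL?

Overall dilution factor = 15 × 2 × 24.99 × 25 × 5.012 = 9.39 × 10⁴.
1.56 μg/mL / 9.39 × 10⁴ = 1.66 × 10⁻⁵ μg/mL = 16.6 pg/mL.

16.6 pg/mL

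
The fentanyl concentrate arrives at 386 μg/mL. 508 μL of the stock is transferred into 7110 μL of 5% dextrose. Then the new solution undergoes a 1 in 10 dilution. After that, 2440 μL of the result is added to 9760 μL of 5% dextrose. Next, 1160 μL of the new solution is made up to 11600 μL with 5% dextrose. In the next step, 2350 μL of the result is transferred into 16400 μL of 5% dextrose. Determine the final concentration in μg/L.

Overall dilution factor = 15.00 × 10 × 5 × 10 × 7.979 = 5.98 × 10⁴.
386 μg/mL / 5.98 × 10⁴ = 6.45 × 10⁻³ μg/mL = 6.45 μg/L.

6.45 μg/L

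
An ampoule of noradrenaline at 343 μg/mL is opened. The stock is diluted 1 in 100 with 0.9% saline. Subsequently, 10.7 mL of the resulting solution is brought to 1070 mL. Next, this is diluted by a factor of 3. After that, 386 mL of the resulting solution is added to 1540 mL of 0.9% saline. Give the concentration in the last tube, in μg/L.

Overall dilution factor = 100 × 100 × 3 × 4.990 = 1.50 × 10⁵.
343 μg/mL / 1.50 × 10⁵ = 2.29 × 10⁻³ μg/mL = 2.29 μg/L.

2.29 μg/L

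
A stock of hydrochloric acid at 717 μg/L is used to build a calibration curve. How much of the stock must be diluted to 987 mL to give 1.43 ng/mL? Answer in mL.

1.97 mL

1.43 ng/mL = 1.43 μg/L.
V₁ = C₂V₂/C₁ = 1.43 × 987 / 717 = 1.97 mL.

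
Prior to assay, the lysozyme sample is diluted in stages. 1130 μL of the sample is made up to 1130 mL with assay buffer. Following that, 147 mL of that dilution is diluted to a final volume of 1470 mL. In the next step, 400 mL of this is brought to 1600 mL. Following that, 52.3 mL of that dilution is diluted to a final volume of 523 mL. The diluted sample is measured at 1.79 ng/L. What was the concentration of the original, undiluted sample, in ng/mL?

716 ng/mL

Overall dilution factor = 1000 × 10 × 4 × 10 = 4.00 × 10⁵.
Original = 1.79 ng/L × 4.00 × 10⁵ = 7.16 × 10⁵ ng/L = 716 ng/mL.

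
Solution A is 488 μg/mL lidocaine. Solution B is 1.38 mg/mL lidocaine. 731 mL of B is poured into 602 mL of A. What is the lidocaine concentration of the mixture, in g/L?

C_B = 1.38 mg/mL = 1380 μg/mL.
C_mix = (C_A·V_A + C_B·V_B)/(V_A + V_B) = (488×602 + 1380×731) / 1333 = 977 μg/mL = 0.977 g/L.

0.977 g/L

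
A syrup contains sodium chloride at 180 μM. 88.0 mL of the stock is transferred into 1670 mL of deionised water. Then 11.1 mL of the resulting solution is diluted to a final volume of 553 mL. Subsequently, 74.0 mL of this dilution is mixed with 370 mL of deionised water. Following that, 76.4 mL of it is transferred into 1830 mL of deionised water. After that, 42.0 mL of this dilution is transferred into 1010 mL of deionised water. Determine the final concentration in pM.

48.2 pM

Overall dilution factor = 19.98 × 49.82 × 6 × 24.95 × 25.05 = 3.73 × 10⁶.
180 μM / 3.73 × 10⁶ = 4.82 × 10⁻⁵ μM = 48.2 pM.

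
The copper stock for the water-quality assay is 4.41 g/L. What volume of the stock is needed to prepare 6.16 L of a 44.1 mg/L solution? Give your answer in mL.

61.6 mL

44.1 mg/L = 0.0441 g/L.
V₁ = C₂V₂/C₁ = 0.0441 × 6.16 / 4.41 = 0.0616 L = 61.6 mL.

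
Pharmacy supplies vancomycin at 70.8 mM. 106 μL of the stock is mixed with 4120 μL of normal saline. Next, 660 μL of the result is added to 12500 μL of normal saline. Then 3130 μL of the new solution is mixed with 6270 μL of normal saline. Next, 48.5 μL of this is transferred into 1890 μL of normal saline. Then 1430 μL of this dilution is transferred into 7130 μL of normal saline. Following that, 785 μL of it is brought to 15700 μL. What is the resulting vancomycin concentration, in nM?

Overall dilution factor = 39.87 × 19.94 × 3.003 × 39.97 × 5.986 × 20 = 1.14 × 10⁷.
70.8 mM / 1.14 × 10⁷ = 6.20 × 10⁻⁶ mM = 6.20 nM.

6.20 nM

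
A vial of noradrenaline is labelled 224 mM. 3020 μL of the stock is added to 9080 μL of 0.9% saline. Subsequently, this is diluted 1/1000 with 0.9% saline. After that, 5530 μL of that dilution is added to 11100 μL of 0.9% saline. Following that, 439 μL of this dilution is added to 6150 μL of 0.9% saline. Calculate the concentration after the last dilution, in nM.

1240 nM

Overall dilution factor = 4.007 × 1000 × 3.007 × 15.01 = 1.81 × 10⁵.
224 mM / 1.81 × 10⁵ = 1.24 × 10⁻³ mM = 1240 nM.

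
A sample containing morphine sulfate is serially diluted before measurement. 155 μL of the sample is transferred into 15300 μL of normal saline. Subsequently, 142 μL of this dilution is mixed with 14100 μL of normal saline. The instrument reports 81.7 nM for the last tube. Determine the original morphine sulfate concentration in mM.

Overall dilution factor = 99.71 × 100.3 = 1.00 × 10⁴.
Original = 81.7 nM × 1.00 × 10⁴ = 8.17 × 10⁵ nM = 0.817 mM.

0.817 mM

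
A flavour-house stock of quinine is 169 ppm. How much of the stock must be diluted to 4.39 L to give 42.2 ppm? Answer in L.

1.10 L

V₁ = C₂V₂/C₁ = 42.2 × 4.39 / 169 = 1.10 L.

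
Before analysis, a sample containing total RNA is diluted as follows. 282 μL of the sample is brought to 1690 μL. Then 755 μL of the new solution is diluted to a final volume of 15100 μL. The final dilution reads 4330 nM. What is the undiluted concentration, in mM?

0.519 mM

Overall dilution factor = 5.993 × 20 = 120.
Original = 4330 nM × 120 = 5.19 × 10⁵ nM = 0.519 mM.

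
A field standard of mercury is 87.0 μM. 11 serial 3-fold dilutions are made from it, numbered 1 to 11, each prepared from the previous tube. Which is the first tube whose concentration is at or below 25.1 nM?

Tube n has concentration 87.0 μM / 3ⁿ.
Need 3ⁿ ≥ 87.0 μM / 25.1 nM = 3466, so n ≥ 7.42.
First such tube: n = 8.

tube 8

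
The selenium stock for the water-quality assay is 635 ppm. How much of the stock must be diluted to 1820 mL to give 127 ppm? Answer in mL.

V₁ = C₂V₂/C₁ = 127 × 1820 / 635 = 364 mL.

364 mL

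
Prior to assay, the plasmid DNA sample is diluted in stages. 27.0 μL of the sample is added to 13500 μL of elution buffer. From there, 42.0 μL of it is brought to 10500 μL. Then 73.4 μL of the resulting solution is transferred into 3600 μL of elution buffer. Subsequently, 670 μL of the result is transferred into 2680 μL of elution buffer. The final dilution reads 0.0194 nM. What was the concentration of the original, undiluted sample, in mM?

Overall dilution factor = 501 × 250 × 50.05 × 5 = 3.13 × 10⁷.
Original = 0.0194 nM × 3.13 × 10⁷ = 6.08 × 10⁵ nM = 0.608 mM.

0.608 mM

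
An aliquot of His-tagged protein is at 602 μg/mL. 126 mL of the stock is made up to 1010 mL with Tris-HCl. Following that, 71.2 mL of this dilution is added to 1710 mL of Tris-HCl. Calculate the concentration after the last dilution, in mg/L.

3.00 mg/L

Overall dilution factor = 8.016 × 25.02 = 201.
602 μg/mL / 201 = 3.00 μg/mL = 3.00 mg/L.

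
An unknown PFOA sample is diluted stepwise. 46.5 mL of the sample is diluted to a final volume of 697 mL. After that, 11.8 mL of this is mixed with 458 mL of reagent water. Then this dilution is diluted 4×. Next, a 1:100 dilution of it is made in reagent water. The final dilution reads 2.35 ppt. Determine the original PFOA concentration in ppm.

0.561 ppm

Overall dilution factor = 14.99 × 39.81 × 4 × 100 = 2.39 × 10⁵.
Original = 2.35 ppt × 2.39 × 10⁵ = 5.61 × 10⁵ ppt = 0.561 ppm.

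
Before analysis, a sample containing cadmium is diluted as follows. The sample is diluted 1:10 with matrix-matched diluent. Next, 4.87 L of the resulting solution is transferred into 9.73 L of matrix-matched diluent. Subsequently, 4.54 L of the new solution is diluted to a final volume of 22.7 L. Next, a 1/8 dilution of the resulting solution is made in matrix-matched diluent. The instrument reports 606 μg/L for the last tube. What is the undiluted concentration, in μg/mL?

727 μg/mL

Overall dilution factor = 10 × 2.998 × 5 × 8 = 1199.
Original = 606 μg/L × 1199 = 7.27 × 10⁵ μg/L = 727 μg/mL.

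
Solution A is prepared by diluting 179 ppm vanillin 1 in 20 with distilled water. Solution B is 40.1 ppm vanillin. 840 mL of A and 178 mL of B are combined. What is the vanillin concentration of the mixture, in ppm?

C_A = 179 ppm / 20 = 8.95 ppm.
C_mix = (C_A·V_A + C_B·V_B)/(V_A + V_B) = (8.95×840 + 40.1×178) / 1018 = 14.4 ppm.

14.4 ppm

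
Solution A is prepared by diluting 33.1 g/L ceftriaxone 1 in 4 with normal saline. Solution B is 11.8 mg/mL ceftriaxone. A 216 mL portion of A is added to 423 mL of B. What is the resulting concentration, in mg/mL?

C_A = 33.1 g/L / 4 = 8.28 g/L.
C_B = 11.8 mg/mL = 11.8 g/L.
C_mix = (C_A·V_A + C_B·V_B)/(V_A + V_B) = (8.28×216 + 11.8×423) / 639.0 = 10.6 g/L = 10.6 mg/mL.

10.6 mg/mL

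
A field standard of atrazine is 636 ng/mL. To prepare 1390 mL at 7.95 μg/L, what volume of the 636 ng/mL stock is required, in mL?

7.95 μg/L = 7.95 ng/mL.
V₁ = C₂V₂/C₁ = 7.95 × 1390 / 636 = 17.4 mL.

17.4 mL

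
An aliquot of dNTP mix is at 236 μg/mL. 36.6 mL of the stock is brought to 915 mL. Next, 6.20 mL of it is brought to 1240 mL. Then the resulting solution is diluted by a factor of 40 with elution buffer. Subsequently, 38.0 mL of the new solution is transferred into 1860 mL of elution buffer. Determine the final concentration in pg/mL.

Overall dilution factor = 25 × 200 × 40 × 49.95 = 9.99 × 10⁶.
236 μg/mL / 9.99 × 10⁶ = 2.36 × 10⁻⁵ μg/mL = 23.6 pg/mL.

23.6 pg/mL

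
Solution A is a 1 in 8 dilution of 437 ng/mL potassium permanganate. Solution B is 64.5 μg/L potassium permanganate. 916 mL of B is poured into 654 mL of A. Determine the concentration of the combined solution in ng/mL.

60.4 ng/mL

C_A = 437 ng/mL / 8 = 54.6 ng/mL.
C_B = 64.5 μg/L = 64.5 ng/mL.
C_mix = (C_A·V_A + C_B·V_B)/(V_A + V_B) = (54.6×654 + 64.5×916) / 1570 = 60.4 ng/mL.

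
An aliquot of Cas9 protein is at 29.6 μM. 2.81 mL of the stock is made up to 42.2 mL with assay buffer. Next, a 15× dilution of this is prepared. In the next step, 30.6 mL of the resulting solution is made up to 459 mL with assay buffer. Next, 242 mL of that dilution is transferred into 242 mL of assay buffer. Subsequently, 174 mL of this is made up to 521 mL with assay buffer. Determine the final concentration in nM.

Overall dilution factor = 15.02 × 15 × 15 × 2 × 2.994 = 2.02 × 10⁴.
29.6 μM / 2.02 × 10⁴ = 1.46 × 10⁻³ μM = 1.46 nM.

1.46 nM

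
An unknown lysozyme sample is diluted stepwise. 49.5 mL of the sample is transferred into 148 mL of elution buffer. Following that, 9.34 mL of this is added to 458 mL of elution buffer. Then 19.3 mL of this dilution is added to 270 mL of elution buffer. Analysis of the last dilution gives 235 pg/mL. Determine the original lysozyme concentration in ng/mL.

Overall dilution factor = 3.990 × 50.04 × 14.99 = 2993.
Original = 235 pg/mL × 2993 = 7.03 × 10⁵ pg/mL = 703 ng/mL.

703 ng/mL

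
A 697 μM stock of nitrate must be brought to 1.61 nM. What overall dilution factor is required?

Factor = C₀/C_target = 697 μM / 1.61 nM = 4.33 × 10⁵.

4.33 × 10⁵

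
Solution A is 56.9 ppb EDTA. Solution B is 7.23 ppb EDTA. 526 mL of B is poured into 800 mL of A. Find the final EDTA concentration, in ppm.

C_mix = (C_A·V_A + C_B·V_B)/(V_A + V_B) = (56.9×800 + 7.23×526) / 1326 = 37.2 ppb = 0.0372 ppm.

0.0372 ppm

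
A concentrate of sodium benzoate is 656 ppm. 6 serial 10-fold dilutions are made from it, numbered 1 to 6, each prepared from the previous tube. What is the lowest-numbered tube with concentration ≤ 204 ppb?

Tube n has concentration 656 ppm / 10ⁿ.
Need 10ⁿ ≥ 656 ppm / 204 ppb = 3216, so n ≥ 3.51.
First such tube: n = 4.

tube 4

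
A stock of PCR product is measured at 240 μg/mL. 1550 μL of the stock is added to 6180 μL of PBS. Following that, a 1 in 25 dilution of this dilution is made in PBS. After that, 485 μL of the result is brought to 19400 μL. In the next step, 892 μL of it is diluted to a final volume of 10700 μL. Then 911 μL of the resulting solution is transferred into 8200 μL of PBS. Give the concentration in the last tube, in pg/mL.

Overall dilution factor = 4.987 × 25 × 40 × 12.00 × 10.00 = 5.98 × 10⁵.
240 μg/mL / 5.98 × 10⁵ = 4.01 × 10⁻⁴ μg/mL = 401 pg/mL.

401 pg/mL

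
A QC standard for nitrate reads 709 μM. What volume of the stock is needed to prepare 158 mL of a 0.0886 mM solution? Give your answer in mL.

0.0886 mM = 88.6 μM.
V₁ = C₂V₂/C₁ = 88.6 × 158 / 709 = 19.7 mL.

19.7 mL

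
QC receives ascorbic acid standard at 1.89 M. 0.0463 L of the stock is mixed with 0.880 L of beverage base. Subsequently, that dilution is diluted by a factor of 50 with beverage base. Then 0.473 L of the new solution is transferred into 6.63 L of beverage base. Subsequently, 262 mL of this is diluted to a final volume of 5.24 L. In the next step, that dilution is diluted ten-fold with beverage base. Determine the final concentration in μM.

0.629 μM

Overall dilution factor = 20.01 × 50 × 15.02 × 20 × 10 = 3.00 × 10⁶.
1.89 M / 3.00 × 10⁶ = 6.29 × 10⁻⁷ M = 0.629 μM.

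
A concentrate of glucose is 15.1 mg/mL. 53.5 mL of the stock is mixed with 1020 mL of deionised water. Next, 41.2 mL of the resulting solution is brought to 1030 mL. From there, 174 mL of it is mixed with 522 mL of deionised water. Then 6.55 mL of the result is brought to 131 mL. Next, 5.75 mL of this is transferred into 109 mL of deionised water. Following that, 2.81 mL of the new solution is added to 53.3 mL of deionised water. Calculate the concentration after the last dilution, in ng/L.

Overall dilution factor = 20.07 × 25 × 4 × 20 × 19.96 × 19.97 = 1.60 × 10⁷.
15.1 mg/mL / 1.60 × 10⁷ = 9.44 × 10⁻⁷ mg/mL = 944 ng/L.

944 ng/L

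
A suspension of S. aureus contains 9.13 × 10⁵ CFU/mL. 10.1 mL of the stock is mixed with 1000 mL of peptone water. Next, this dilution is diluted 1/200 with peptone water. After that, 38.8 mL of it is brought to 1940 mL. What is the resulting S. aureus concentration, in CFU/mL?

Overall dilution factor = 100.0 × 200 × 50 = 1.00 × 10⁶.
9.13 × 10⁵ CFU/mL / 1.00 × 10⁶ = 0.913 CFU/mL.

0.913 CFU/mL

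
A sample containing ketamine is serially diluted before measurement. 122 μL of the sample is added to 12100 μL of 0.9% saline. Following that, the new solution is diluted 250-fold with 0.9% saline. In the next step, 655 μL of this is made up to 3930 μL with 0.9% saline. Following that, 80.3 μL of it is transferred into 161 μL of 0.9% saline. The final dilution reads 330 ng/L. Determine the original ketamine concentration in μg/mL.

Overall dilution factor = 100.2 × 250 × 6 × 3.005 = 4.52 × 10⁵.
Original = 330 ng/L × 4.52 × 10⁵ = 1.49 × 10⁸ ng/L = 149 μg/mL.

149 μg/mL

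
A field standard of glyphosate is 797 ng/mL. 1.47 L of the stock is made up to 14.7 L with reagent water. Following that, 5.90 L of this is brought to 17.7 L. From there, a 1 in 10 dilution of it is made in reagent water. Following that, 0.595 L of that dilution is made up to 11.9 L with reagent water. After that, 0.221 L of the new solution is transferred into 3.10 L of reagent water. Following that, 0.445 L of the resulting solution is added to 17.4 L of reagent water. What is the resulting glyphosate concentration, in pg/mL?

Overall dilution factor = 10 × 3 × 10 × 20 × 15.03 × 40.10 = 3.62 × 10⁶.
797 ng/mL / 3.62 × 10⁶ = 2.20 × 10⁻⁴ ng/mL = 0.220 pg/mL.

0.220 pg/mL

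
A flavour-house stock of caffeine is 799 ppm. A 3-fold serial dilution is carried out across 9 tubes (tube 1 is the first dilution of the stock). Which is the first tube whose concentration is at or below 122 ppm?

Tube n has concentration 799 ppm / 3ⁿ.
Need 3ⁿ ≥ 799 ppm / 122 ppm = 6.55, so n ≥ 1.71.
First such tube: n = 2.

tube 2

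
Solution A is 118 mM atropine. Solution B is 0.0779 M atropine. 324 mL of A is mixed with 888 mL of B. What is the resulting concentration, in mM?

88.6 mM

C_B = 0.0779 M = 77.9 mM.
C_mix = (C_A·V_A + C_B·V_B)/(V_A + V_B) = (118×324 + 77.9×888) / 1212 = 88.6 mM.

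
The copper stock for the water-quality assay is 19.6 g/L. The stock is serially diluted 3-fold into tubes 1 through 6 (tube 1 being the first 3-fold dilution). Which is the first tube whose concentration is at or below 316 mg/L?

Tube n has concentration 19.6 g/L / 3ⁿ.
Need 3ⁿ ≥ 19.6 g/L / 316 mg/L = 62.0, so n ≥ 3.76.
First such tube: n = 4.

tube 4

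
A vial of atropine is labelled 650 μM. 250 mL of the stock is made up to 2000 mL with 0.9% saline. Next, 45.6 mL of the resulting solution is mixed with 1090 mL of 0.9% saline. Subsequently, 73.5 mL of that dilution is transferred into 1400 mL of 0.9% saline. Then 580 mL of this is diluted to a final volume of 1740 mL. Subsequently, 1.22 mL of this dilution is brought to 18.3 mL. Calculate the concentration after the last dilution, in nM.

Overall dilution factor = 8 × 24.90 × 20.05 × 3 × 15 = 1.80 × 10⁵.
650 μM / 1.80 × 10⁵ = 3.62 × 10⁻³ μM = 3.62 nM.

3.62 nM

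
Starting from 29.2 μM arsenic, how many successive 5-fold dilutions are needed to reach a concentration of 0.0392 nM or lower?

Need 5ⁿ ≥ 7.45 × 10⁵, so n ≥ log(7.45 × 10⁵)/log(5) = 8.40.
Minimum whole steps: n = 9.

9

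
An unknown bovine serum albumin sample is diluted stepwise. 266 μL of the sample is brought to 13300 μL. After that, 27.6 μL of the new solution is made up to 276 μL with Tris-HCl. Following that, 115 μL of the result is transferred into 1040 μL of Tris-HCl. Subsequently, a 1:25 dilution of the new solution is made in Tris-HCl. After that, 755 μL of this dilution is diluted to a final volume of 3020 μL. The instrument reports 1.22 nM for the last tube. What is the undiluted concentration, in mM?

0.613 mM

Overall dilution factor = 50 × 10 × 10.04 × 25 × 4 = 5.02 × 10⁵.
Original = 1.22 nM × 5.02 × 10⁵ = 6.13 × 10⁵ nM = 0.613 mM.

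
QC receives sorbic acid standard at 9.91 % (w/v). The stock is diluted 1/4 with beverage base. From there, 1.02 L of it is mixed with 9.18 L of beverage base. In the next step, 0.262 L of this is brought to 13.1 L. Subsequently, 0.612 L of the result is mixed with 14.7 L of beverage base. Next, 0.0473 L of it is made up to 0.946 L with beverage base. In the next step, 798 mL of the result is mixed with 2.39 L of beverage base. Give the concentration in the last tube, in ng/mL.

24.8 ng/mL

Overall dilution factor = 4 × 10 × 50 × 25.02 × 20 × 3.995 = 4.00 × 10⁶.
9.91 % (w/v) / 4.00 × 10⁶ = 2.48 × 10⁻⁶ % (w/v) = 24.8 ng/mL.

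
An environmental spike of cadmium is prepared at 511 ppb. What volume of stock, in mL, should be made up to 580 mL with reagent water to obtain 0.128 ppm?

145 mL

0.128 ppm = 128 ppb.
V₁ = C₂V₂/C₁ = 128 × 580 / 511 = 145 mL.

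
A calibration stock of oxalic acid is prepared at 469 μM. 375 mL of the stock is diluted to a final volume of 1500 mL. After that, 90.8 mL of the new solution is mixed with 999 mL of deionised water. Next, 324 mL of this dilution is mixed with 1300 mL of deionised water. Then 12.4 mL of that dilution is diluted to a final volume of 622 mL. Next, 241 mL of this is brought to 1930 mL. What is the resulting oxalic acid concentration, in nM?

4.85 nM

Overall dilution factor = 4 × 12.00 × 5.012 × 50.16 × 8.008 = 9.67 × 10⁴.
469 μM / 9.67 × 10⁴ = 4.85 × 10⁻³ μM = 4.85 nM.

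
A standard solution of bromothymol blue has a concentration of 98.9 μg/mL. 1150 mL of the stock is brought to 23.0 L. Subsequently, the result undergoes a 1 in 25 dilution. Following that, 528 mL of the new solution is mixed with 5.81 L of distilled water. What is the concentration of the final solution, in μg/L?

Overall dilution factor = 20 × 25 × 12.00 = 6002.
98.9 μg/mL / 6002 = 0.0165 μg/mL = 16.5 μg/L.

16.5 μg/L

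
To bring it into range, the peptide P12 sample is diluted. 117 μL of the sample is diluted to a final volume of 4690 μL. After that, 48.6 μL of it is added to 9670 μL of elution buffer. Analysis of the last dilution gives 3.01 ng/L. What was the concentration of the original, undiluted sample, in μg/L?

Overall dilution factor = 40.09 × 200.0 = 8016.
Original = 3.01 ng/L × 8016 = 2.41 × 10⁴ ng/L = 24.1 μg/L.

24.1 μg/L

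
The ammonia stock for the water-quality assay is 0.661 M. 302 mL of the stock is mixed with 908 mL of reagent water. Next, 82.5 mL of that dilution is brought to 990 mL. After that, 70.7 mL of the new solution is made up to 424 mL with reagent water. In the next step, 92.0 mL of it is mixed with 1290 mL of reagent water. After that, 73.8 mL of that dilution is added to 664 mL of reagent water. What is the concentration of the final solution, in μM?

15.3 μM

Overall dilution factor = 4.007 × 12 × 5.997 × 15.02 × 9.997 = 4.33 × 10⁴.
0.661 M / 4.33 × 10⁴ = 1.53 × 10⁻⁵ M = 15.3 μM.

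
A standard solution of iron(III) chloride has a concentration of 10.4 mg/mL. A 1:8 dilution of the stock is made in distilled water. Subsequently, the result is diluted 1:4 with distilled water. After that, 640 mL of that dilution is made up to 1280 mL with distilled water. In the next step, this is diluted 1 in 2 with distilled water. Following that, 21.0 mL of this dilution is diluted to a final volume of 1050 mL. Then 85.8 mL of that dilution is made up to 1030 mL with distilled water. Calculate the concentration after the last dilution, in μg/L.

135 μg/L

Overall dilution factor = 8 × 4 × 2 × 2 × 50 × 12.00 = 7.68 × 10⁴.
10.4 mg/mL / 7.68 × 10⁴ = 1.35 × 10⁻⁴ mg/mL = 135 μg/L.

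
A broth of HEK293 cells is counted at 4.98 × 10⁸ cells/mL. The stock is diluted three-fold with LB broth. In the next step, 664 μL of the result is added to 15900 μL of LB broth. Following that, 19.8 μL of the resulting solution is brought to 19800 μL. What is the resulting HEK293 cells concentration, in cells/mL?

Overall dilution factor = 3 × 24.95 × 1000 = 7.48 × 10⁴.
4.98 × 10⁸ cells/mL / 7.48 × 10⁴ = 6650 cells/mL.

6650 cells/mL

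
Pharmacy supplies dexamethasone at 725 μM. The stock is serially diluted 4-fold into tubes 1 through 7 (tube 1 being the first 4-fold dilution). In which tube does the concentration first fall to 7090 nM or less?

tube 4

Tube n has concentration 725 μM / 4ⁿ.
Need 4ⁿ ≥ 725 μM / 7090 nM = 102, so n ≥ 3.34.
First such tube: n = 4.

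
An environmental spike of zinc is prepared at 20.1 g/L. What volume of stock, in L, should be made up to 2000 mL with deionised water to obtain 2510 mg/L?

2510 mg/L = 2.51 g/L.
V₁ = C₂V₂/C₁ = 2.51 × 2000 / 20.1 = 250 mL = 0.250 L.

0.250 L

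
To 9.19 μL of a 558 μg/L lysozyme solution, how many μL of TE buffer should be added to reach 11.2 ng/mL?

11.2 ng/mL = 11.2 μg/L.
V₂ = C₁V₁/C₂ = 558 × 9.19 / 11.2 = 458 μL.
Diluent to add = V₂ − V₁ = 458 − 9.19 = 449 μL.

449 μL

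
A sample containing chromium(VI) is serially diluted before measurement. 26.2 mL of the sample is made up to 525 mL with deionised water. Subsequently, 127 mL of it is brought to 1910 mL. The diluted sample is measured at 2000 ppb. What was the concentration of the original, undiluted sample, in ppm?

Overall dilution factor = 20.04 × 15.04 = 301.
Original = 2000 ppb × 301 = 6.03 × 10⁵ ppb = 603 ppm.

603 ppm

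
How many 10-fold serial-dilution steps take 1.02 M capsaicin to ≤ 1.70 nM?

9

Need 10ⁿ ≥ 6.00 × 10⁸, so n ≥ log(6.00 × 10⁸)/log(10) = 8.78.
Minimum whole steps: n = 9.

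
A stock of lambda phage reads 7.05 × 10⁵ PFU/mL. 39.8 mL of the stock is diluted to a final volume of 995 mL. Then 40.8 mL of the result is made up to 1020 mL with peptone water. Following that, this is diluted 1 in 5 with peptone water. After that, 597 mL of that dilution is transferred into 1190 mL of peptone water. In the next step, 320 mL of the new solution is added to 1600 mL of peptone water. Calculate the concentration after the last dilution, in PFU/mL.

Overall dilution factor = 25 × 25 × 5 × 2.993 × 6 = 5.61 × 10⁴.
7.05 × 10⁵ PFU/mL / 5.61 × 10⁴ = 12.6 PFU/mL.

12.6 PFU/mL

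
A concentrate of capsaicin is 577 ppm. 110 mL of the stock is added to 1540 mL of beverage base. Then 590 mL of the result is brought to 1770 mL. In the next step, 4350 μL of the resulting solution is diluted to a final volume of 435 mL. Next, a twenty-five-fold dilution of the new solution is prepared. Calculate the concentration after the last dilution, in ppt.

5130 ppt

Overall dilution factor = 15 × 3 × 100 × 25 = 1.13 × 10⁵.
577 ppm / 1.13 × 10⁵ = 5.13 × 10⁻³ ppm = 5130 ppt.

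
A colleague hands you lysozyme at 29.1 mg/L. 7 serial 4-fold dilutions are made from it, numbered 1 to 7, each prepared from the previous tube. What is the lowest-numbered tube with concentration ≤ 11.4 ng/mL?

Tube n has concentration 29.1 mg/L / 4ⁿ.
Need 4ⁿ ≥ 29.1 mg/L / 11.4 ng/mL = 2553, so n ≥ 5.66.
First such tube: n = 6.

tube 6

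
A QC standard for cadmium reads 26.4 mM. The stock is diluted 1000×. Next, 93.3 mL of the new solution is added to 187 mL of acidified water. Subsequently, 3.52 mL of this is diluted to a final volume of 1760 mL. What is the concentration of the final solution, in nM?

17.6 nM

Overall dilution factor = 1000 × 3.004 × 500 = 1.50 × 10⁶.
26.4 mM / 1.50 × 10⁶ = 1.76 × 10⁻⁵ mM = 17.6 nM.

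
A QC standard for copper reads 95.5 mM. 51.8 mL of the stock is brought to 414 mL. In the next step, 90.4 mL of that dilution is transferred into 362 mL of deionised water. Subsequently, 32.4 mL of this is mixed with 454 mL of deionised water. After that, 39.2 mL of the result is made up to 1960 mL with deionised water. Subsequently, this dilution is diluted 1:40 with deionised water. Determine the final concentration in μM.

Overall dilution factor = 7.992 × 5.004 × 15.01 × 50 × 40 = 1.20 × 10⁶.
95.5 mM / 1.20 × 10⁶ = 7.95 × 10⁻⁵ mM = 0.0795 μM.

0.0795 μM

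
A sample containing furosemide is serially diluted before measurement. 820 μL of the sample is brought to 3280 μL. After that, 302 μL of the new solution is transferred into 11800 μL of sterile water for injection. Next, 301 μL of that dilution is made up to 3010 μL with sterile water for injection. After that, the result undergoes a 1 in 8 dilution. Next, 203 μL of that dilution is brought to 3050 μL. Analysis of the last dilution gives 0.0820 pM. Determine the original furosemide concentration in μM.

Overall dilution factor = 4 × 40.07 × 10 × 8 × 15.02 = 1.93 × 10⁵.
Original = 0.0820 pM × 1.93 × 10⁵ = 1.58 × 10⁴ pM = 0.0158 μM.

0.0158 μM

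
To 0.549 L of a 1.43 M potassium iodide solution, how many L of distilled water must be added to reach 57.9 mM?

57.9 mM = 0.0579 M.
V₂ = C₁V₁/C₂ = 1.43 × 0.549 / 0.0579 = 13.6 L.
Diluent to add = V₂ − V₁ = 13.6 − 0.549 = 13.0 L.

13.0 L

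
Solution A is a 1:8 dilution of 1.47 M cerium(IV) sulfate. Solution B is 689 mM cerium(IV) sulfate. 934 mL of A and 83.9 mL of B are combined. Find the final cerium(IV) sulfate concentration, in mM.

225 mM

C_A = 1.47 M / 8 = 0.184 M.
C_B = 689 mM = 0.689 M.
C_mix = (C_A·V_A + C_B·V_B)/(V_A + V_B) = (0.184×934 + 0.689×83.9) / 1018 = 0.225 M = 225 mM.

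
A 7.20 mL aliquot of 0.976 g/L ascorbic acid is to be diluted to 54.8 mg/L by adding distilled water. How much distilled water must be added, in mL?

54.8 mg/L = 0.0548 g/L.
V₂ = C₁V₁/C₂ = 0.976 × 7.20 / 0.0548 = 128 mL.
Diluent to add = V₂ − V₁ = 128 − 7.20 = 121 mL.

121 mL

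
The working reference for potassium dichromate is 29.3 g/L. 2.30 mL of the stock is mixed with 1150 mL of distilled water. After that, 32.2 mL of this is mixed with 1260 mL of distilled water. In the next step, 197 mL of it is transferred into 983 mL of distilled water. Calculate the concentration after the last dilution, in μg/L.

243 μg/L

Overall dilution factor = 501 × 40.13 × 5.990 = 1.20 × 10⁵.
29.3 g/L / 1.20 × 10⁵ = 2.43 × 10⁻⁴ g/L = 243 μg/L.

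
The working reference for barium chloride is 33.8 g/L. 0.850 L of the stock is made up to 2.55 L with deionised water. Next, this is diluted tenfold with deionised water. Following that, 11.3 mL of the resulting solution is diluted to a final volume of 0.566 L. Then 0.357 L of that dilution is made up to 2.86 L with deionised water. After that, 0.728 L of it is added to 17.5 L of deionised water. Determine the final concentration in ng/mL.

Overall dilution factor = 3 × 10 × 50.09 × 8.011 × 25.04 = 3.01 × 10⁵.
33.8 g/L / 3.01 × 10⁵ = 1.12 × 10⁻⁴ g/L = 112 ng/mL.

112 ng/mL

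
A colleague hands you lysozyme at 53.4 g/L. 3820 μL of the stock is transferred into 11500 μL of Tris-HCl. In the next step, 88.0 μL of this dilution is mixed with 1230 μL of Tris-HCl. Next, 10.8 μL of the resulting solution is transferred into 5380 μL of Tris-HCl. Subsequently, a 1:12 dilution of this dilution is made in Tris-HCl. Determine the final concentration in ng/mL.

Overall dilution factor = 4.010 × 14.98 × 499.1 × 12 = 3.60 × 10⁵.
53.4 g/L / 3.60 × 10⁵ = 1.48 × 10⁻⁴ g/L = 148 ng/mL.

148 ng/mL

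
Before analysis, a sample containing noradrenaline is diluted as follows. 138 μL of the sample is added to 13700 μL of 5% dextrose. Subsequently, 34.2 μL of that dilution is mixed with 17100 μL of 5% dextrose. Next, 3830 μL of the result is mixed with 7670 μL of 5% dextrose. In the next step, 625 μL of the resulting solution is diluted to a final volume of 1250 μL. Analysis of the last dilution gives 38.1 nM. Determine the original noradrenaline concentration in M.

Overall dilution factor = 100.3 × 501 × 3.003 × 2 = 3.02 × 10⁵.
Original = 38.1 nM × 3.02 × 10⁵ = 1.15 × 10⁷ nM = 0.0115 M.

0.0115 M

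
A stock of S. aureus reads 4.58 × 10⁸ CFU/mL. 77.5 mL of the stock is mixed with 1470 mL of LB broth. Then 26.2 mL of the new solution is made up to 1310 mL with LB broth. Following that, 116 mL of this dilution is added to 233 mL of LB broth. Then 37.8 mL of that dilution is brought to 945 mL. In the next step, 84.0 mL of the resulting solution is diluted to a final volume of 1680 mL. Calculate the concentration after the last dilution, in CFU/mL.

305 CFU/mL

Overall dilution factor = 19.97 × 50 × 3.009 × 25 × 20 = 1.50 × 10⁶.
4.58 × 10⁸ CFU/mL / 1.50 × 10⁶ = 305 CFU/mL.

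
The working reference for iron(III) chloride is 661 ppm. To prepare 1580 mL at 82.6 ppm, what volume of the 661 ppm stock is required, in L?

0.197 L

V₁ = C₂V₂/C₁ = 82.6 × 1580 / 661 = 197 mL = 0.197 L.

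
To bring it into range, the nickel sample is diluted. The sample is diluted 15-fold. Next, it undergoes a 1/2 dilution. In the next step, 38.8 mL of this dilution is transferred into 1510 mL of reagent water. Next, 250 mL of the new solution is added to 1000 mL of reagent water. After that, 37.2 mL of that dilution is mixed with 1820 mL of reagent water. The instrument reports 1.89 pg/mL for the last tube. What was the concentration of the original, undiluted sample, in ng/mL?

565 ng/mL

Overall dilution factor = 15 × 2 × 39.92 × 5 × 49.92 = 2.99 × 10⁵.
Original = 1.89 pg/mL × 2.99 × 10⁵ = 5.65 × 10⁵ pg/mL = 565 ng/mL.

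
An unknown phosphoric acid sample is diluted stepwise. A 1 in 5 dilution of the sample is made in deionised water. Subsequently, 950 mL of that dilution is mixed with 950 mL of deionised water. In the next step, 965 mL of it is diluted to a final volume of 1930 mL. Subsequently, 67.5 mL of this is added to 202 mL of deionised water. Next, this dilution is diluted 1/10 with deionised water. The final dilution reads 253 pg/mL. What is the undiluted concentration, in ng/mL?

Overall dilution factor = 5 × 2 × 2 × 3.993 × 10 = 799.
Original = 253 pg/mL × 799 = 2.02 × 10⁵ pg/mL = 202 ng/mL.

202 ng/mL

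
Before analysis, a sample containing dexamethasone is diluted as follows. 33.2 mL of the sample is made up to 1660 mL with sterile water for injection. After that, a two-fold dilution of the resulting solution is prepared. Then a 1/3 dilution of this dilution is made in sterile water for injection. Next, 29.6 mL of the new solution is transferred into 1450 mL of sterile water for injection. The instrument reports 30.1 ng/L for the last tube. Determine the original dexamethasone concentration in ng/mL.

451 ng/mL

Overall dilution factor = 50 × 2 × 3 × 49.99 = 1.50 × 10⁴.
Original = 30.1 ng/L × 1.50 × 10⁴ = 4.51 × 10⁵ ng/L = 451 ng/mL.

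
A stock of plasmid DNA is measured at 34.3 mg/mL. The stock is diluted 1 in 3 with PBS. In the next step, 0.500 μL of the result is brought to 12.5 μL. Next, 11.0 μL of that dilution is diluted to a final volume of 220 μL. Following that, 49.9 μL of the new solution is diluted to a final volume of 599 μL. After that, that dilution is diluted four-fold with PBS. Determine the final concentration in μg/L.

Overall dilution factor = 3 × 25 × 20 × 12.00 × 4 = 7.20 × 10⁴.
34.3 mg/mL / 7.20 × 10⁴ = 4.76 × 10⁻⁴ mg/mL = 476 μg/L.

476 μg/L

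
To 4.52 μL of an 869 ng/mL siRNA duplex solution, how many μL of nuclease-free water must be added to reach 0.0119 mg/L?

326 μL

0.0119 mg/L = 11.9 ng/mL.
V₂ = C₁V₁/C₂ = 869 × 4.52 / 11.9 = 330 μL.
Diluent to add = V₂ − V₁ = 330 − 4.52 = 326 μL.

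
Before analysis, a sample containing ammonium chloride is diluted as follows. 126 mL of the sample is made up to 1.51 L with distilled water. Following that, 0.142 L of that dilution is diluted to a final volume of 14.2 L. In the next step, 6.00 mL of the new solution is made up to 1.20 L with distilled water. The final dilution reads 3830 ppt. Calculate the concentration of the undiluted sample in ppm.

Overall dilution factor = 11.98 × 100 × 200 = 2.40 × 10⁵.
Original = 3830 ppt × 2.40 × 10⁵ = 9.18 × 10⁸ ppt = 918 ppm.

918 ppm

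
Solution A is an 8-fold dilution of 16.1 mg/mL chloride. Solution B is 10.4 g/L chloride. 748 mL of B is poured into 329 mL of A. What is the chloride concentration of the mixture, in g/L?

C_A = 16.1 mg/mL / 8 = 2.01 mg/mL.
C_B = 10.4 g/L = 10.4 mg/mL.
C_mix = (C_A·V_A + C_B·V_B)/(V_A + V_B) = (2.01×329 + 10.4×748) / 1077 = 7.84 mg/mL = 7.84 g/L.

7.84 g/L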